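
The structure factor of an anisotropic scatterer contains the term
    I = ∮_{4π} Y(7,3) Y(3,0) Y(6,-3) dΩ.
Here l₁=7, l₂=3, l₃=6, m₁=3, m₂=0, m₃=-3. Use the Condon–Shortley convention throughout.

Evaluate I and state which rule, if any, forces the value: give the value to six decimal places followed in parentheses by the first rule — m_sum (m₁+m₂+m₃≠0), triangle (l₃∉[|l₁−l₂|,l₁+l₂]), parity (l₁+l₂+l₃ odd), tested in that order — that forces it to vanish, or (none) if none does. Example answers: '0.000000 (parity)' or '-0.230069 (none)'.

-0.008134 (none)

m-sum 0 ✓  L=16 even ✓  4≤6≤10 ✓
Π(2lᵢ+1) = 15×7×13 = 1365
triangle coeff Δ(7,3,6) = 1/2042040
Σ_t [1,3]: t=1:−1/207360 t=2:+1/57600 t=3:−1/207360 = 1/129600
(3j)²=168/12155 [(7 3 6; 0 0 0)], sign=+1
Σ_t [1,3]: t=1:−1/362880 t=2:+1/322560 t=3:−1/4354560 = 1/8709120
(3j)²=3/68068 [(7 3 6; 3 0 -3)], sign=-1
⇒ 4πI² = 378/454597
I = (-1)√(378/454597/(4π)) = -0.00813444
No selection rule forces the value: the integral is nonzero (none).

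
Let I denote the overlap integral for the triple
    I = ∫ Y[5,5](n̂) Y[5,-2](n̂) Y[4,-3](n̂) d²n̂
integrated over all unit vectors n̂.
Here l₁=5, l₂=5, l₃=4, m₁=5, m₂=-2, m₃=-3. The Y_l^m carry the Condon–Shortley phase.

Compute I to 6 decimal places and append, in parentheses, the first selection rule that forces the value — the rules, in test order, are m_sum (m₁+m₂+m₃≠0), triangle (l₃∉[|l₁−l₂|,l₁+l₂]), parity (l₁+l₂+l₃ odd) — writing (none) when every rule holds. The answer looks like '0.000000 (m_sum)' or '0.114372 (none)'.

0.140629 (none)

Rules hold: Σm=0, L=14 even, 0≤4≤10.
N = 11·11·9 = 1089
Δ = 6!·4!·4!/15! = 1/3153150
Racah Σ t=1..5: t=1:−1/69120 t=2:+1/1728 t=3:−1/576 t=4:+1/1728 t=5:−1/69120 = -7/11520
⇒ 3j(5 5 4; 0 0 0)² = 2/143, sgn -1
Racah Σ t=0..0: t=0:+1/103680 = 1/103680
⇒ 3j(5 5 4; 5 -2 -3)² = 7/429, sgn -1
4πI² = N·(3j₀)²·(3jₘ)² = 42/169
I = +1·√(0.248521/4π) = 0.14062948
No selection rule forces the value: the integral is nonzero (none).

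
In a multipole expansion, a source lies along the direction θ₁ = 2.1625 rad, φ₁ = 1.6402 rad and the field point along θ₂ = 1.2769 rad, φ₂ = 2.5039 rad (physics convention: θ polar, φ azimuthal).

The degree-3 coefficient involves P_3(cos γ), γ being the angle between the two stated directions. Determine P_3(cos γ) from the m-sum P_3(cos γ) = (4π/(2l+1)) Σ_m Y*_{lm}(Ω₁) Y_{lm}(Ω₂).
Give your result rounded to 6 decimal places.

-0.420369

Term-by-term m-sum for l=3 (normalisation 4π/7 = 1.795196):
  term(m=-3) = (-0.074377, -0.045651)   from Y*(Ω₁)=(0.049312, -0.233404), Y(Ω₂)=(0.122784, -0.344603)
  term(m=-2) = (0.016610, 0.105198)   from Y*(Ω₁)=(0.388915, 0.054334), Y(Ω₂)=(0.078958, 0.259461)
  term(m=-1) = (-0.017381, 0.020341)   from Y*(Ω₁)=(-0.010335, 0.148665), Y(Ω₂)=(0.144252, 0.106886)
  term(m=+0) = (-0.083868, 0.000000)   from Y*(Ω₁)=(0.300656, -0.000000), Y(Ω₂)=(-0.278951, 0.000000)
  term(m=+1) = (-0.017381, -0.020341)   from Y*(Ω₁)=(0.010335, 0.148665), Y(Ω₂)=(-0.144252, 0.106886)
  term(m=+2) = (0.016610, -0.105198)   from Y*(Ω₁)=(0.388915, -0.054334), Y(Ω₂)=(0.078958, -0.259461)
  term(m=+3) = (-0.074377, 0.045651)   from Y*(Ω₁)=(-0.049312, -0.233404), Y(Ω₂)=(-0.122784, -0.344603)
Total Σ_m = (-0.234163, -0.000000). Multiply by 1.795196: (-0.420369, -0.000000). P_3(cos γ) = -0.420369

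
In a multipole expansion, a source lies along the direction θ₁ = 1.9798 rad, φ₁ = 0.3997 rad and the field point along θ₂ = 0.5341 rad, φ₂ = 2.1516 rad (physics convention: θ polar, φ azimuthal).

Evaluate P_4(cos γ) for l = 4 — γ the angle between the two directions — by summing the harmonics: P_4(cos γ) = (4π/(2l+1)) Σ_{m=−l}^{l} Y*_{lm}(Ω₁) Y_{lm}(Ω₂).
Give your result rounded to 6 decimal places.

-0.162252

Expand P_4 via completeness: Σ_{m} conj(Y_{4,m}) at Ω₁ times Y_{4,m} at Ω₂ —
  m=-4: (-0.00878 + 0.31350j) × (-0.02031 - 0.02170j) = 0.00698 - 0.00618j  (running Σ = 0.00698 - 0.00618j)
  m=-3: (-0.13965 - 0.35823j) × (0.14004 - 0.02427j) = -0.02825 - 0.04678j  (running Σ = -0.02127 - 0.05295j)
  m=-2: (0.02103 + 0.02163j) × (-0.14438 + 0.33293j) = -0.01024 + 0.00388j  (running Σ = -0.03151 - 0.04908j)
  m=-1: (0.30100 + 0.12716j) × (-0.24863 - 0.37883j) = -0.02667 - 0.14564j  (running Σ = -0.05818 - 0.19472j)
  m=0: (-0.09196 + 0.00000j) × (-0.00163 + 0.00000j) = 0.00015 + 0.00000j  (running Σ = -0.05803 - 0.19472j)
  m=1: (-0.30100 + 0.12716j) × (0.24863 - 0.37883j) = -0.02667 + 0.14564j  (running Σ = -0.08470 - 0.04908j)
  m=2: (0.02103 - 0.02163j) × (-0.14438 - 0.33293j) = -0.01024 - 0.00388j  (running Σ = -0.09493 - 0.05295j)
  m=3: (0.13965 - 0.35823j) × (-0.14004 - 0.02427j) = -0.02825 + 0.04678j  (running Σ = -0.12318 - 0.00618j)
  m=4: (-0.00878 - 0.31350j) × (-0.02031 + 0.02170j) = 0.00698 + 0.00618j  (running Σ = -0.11620 - 0.00000j)
Accumulated sum -0.11620 - 0.00000j; after 4π/(2l+1) scaling, -0.16225 - 0.00000j ⇒ P_4 = -0.162252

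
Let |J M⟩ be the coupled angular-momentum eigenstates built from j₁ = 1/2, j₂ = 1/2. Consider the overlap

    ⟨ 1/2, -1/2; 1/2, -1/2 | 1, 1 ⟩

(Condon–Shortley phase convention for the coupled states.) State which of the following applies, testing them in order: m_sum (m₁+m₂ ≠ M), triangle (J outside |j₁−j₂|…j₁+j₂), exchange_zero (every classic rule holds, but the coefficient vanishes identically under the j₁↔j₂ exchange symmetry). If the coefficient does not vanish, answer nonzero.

m_sum

m-sum: m₁+m₂ = -1/2+(-1/2) = -1, M = 1  ✗ ⇒ coefficient is 0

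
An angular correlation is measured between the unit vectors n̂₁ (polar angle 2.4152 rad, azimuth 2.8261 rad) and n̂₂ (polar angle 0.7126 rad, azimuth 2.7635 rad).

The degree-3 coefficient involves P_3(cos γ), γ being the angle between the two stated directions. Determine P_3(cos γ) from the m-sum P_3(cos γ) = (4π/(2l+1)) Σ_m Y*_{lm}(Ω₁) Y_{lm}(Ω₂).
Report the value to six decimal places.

Addition theorem: P_3(cos γ) = (4π/7) Σ_m Y*_{lm}(Ω₁) Y_{lm}(Ω₂), m = −3…3:
  m=-3: (-0.071456+0.099183i) × (-0.049298-0.105669i) = +0.014003+0.002661i  (running Σ = +0.014003+0.002661i)
  m=-2: (-0.272133+0.198827i) × (+0.240464+0.226810i) = -0.110534-0.013912i  (running Σ = -0.096531-0.011251i)
  m=-1: (-0.366144+0.119507i) × (-0.365784-0.145291i) = +0.151293+0.009483i  (running Σ = +0.054762-0.001767i)
  m=0: (+0.057374-0.000000i) × (-0.038768+0.000000i) = -0.002224+0.000000i  (running Σ = +0.052538-0.001767i)
  m=1: (+0.366144+0.119507i) × (+0.365784-0.145291i) = +0.151293-0.009483i  (running Σ = +0.203831-0.011251i)
  m=2: (-0.272133-0.198827i) × (+0.240464-0.226810i) = -0.110534+0.013912i  (running Σ = +0.093296+0.002661i)
  m=3: (+0.071456+0.099183i) × (+0.049298-0.105669i) = +0.014003-0.002661i  (running Σ = +0.107300+0.000000i)
Accumulated sum +0.107300+0.000000i; after 4π/(2l+1) scaling, +0.192624+0.000000i ⇒ P_3 = 0.192624

0.192624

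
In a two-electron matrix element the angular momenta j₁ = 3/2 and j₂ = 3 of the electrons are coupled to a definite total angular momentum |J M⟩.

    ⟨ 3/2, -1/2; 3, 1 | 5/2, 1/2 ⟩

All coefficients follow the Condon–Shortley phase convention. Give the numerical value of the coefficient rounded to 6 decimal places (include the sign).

triangle: 2!·1!·4!/8! = 48/40320
(j±m)!: 1!·2!·4!·2!·3!·2! = 1152
prefactor² = (2J+1)·Δ·N² = 288/35
  k=1: −1/(1!·1!·1!·3!·0!·1!) = -1/6
  k=2: +1/(2!·0!·0!·2!·1!·2!) = 1/8
Σ = -1/24  ⇒  CG² = 288/35·(-1/24)² = 1/70
CG = −√(1/70) = -0.119523

-0.119523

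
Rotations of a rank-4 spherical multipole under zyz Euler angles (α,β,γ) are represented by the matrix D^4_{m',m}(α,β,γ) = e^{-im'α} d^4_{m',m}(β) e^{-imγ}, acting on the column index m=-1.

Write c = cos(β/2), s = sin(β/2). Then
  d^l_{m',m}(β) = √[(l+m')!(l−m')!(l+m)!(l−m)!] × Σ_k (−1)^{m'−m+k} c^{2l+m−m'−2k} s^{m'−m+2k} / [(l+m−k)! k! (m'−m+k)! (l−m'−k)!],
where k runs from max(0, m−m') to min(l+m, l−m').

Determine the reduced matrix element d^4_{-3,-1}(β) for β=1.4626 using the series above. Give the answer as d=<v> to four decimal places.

d^4_{-3,-1}(β=1.4626) via the finite sum:
With c≡cos(β/2)=0.744307 and s≡sin(β/2)=0.667838, N=[1·5040·6·120]^{1/2}=1904.940944
The bounds max(0,m−m')=2 and min(l+m,l−m')=3 give 2 terms
  k=2: (−1)^0·1904.9409/(240)·0.7443^6·0.6678^2 = +0.601900
  k=3: (−1)^1·1904.9409/(144)·0.7443^4·0.6678^4 = -0.807627
d^4_{-3,-1}(1.4626) = +0.601900 -0.807627 = -0.205727

d=-0.2057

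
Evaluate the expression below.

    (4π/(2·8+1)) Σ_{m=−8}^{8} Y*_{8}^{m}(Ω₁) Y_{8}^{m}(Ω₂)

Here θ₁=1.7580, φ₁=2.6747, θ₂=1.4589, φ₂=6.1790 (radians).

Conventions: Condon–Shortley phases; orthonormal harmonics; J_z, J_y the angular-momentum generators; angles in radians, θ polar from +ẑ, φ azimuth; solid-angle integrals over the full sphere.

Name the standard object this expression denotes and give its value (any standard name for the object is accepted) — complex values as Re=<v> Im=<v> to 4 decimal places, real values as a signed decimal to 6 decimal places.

This sum is the spherical-harmonic addition theorem: it equals the Legendre polynomial P_l(cos γ) of the angle γ between the two directions.
Term-by-term m-sum for l=8 (normalisation 4π/17 = 0.739198):
  m=-8: Y*=-0.37108 + 0.25037j  Y=0.32956 + 0.36288j  product -0.21315 - 0.05215j
  m=-7: Y*=-0.33645 + 0.04284j  Y=0.16428 + 0.14681j  product -0.06156 - 0.04236j
  m=-6: Y*=0.15337 + 0.05429j  Y=-0.23898 - 0.17246j  product -0.02729 - 0.03942j
  m=-5: Y*=0.23771 + 0.24827j  Y=-0.21469 - 0.12319j  product -0.02045 - 0.08258j
  m=-4: Y*=-0.01636 - 0.05348j  Y=0.20692 + 0.09160j  product 0.00151 - 0.01257j
  m=-3: Y*=0.05603 - 0.32615j  Y=0.24426 + 0.07893j  product 0.03943 - 0.07524j
  m=-2: Y*=-0.00418 + 0.00565j  Y=-0.19025 - 0.04023j  product 0.00102 - 0.00091j
  m=-1: Y*=-0.28751 + 0.14492j  Y=-0.25829 - 0.02701j  product 0.07818 - 0.02967j
  m=+0: Y*=-0.00744 + 0.00000j  Y=0.18486 + 0.00000j  product -0.00138 + 0.00000j
  m=+1: Y*=0.28751 + 0.14492j  Y=0.25829 - 0.02701j  product 0.07818 + 0.02967j
  m=+2: Y*=-0.00418 - 0.00565j  Y=-0.19025 + 0.04023j  product 0.00102 + 0.00091j
  m=+3: Y*=-0.05603 - 0.32615j  Y=-0.24426 + 0.07893j  product 0.03943 + 0.07524j
  m=+4: Y*=-0.01636 + 0.05348j  Y=0.20692 - 0.09160j  product 0.00151 + 0.01257j
  m=+5: Y*=-0.23771 + 0.24827j  Y=0.21469 - 0.12319j  product -0.02045 + 0.08258j
  m=+6: Y*=0.15337 - 0.05429j  Y=-0.23898 + 0.17246j  product -0.02729 + 0.03942j
  m=+7: Y*=0.33645 + 0.04284j  Y=-0.16428 + 0.14681j  product -0.06156 + 0.04236j
  m=+8: Y*=-0.37108 - 0.25037j  Y=0.32956 - 0.36288j  product -0.21315 + 0.05215j
Σ over m = -0.40599 + 0.00000j; ×(4π/17) → -0.30011 + 0.00000j. Real part: -0.300111

Legendre polynomial (addition theorem), -0.300111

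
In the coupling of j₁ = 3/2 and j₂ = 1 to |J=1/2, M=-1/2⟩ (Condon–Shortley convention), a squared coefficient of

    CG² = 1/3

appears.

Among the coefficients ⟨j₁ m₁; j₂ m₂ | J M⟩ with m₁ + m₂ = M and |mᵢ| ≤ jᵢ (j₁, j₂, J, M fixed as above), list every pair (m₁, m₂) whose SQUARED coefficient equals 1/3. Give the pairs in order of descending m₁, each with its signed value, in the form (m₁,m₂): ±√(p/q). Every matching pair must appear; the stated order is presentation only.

(-1/2,0): −√(1/3)

Admissible pairs with m₁+m₂ = M = -1/2: (-3/2,1), (-1/2,0), (1/2,-1)
  (m₁,m₂)=(1/2,-1): CG² = 1/6, CG = +√(1/6)
  (m₁,m₂)=(-1/2,0): CG² = 1/3, CG = −√(1/3)   ← matches the target
  (m₁,m₂)=(-3/2,1): CG² = 1/2, CG = +√(1/2)
Pairs with CG² = 1/3: (-1/2,0): −√(1/3)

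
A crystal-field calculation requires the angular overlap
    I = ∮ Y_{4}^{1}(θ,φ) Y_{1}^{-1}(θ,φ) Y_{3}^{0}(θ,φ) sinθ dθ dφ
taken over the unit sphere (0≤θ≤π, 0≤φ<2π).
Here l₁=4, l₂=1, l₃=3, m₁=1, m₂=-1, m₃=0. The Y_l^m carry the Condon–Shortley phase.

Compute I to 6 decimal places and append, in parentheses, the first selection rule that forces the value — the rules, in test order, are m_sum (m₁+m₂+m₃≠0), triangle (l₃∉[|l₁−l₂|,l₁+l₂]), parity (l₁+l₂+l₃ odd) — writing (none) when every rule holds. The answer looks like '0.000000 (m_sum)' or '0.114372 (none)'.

Checks pass: Σm=0; 8 even; l₃=3∈[3,5].
(2·4+1)(2·1+1)(2·3+1) = 189
Δ: 2! 6! 0! / 9! → 1/252
sum: t=1:−1/36 = -1/36
3j²(4 1 3; 0 0 0) = Δ·Π!·Σ² = 4/63  (sign +1)
sum: t=0:+1/72 = 1/72
3j²(4 1 3; 1 -1 0) = Δ·Π!·Σ² = 5/126  (sign -1)
combine: 4πI² = 189·4/63·5/126 = 10/21
take √, sign -1: I = -0.19466390
No selection rule forces the value: the integral is nonzero (none).

-0.194664 (none)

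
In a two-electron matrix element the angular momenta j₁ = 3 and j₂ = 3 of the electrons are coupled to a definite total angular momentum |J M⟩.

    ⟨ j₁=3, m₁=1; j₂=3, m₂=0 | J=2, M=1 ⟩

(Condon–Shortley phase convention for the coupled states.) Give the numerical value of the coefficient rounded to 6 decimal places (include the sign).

+0.154303  (= +√(1/42))

triangle: 4!×2!×2!/9! = 96/362880
(j±m)!: 4!×2!×3!×3!×3!×1! = 10368
prefactor² = (2J+1)×Δ×N² = 96/7
  k=1: −1/(1!×3!×1!×2!×1!×0!) = -1/12
  k=2: +1/(2!×2!×0!×1!×2!×1!) = 1/8
Σ = 1/24  ⇒  CG² = 96/7×(1/24)² = 1/42
CG = +√(1/42) = +0.154303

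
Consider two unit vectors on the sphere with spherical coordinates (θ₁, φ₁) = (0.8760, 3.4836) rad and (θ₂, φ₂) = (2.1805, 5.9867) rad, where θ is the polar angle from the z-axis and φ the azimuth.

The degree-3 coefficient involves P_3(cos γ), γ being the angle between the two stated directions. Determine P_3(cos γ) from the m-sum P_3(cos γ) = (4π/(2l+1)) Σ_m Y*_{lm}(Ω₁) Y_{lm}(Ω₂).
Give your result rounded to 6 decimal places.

Term-by-term m-sum for l=3 (normalisation 4π/7 = 1.795196):
  [-3]  conj(Y_{3,-3})(Ω₁) = (-0.098013, -0.161754) ; Y_{3,-3}(Ω₂) = (0.144793, 0.178563) ; Δ = (0.014692, -0.040922)
  [-2]  conj(Y_{3,-2})(Ω₁) = (0.299251, 0.243986) ; Y_{3,-2}(Ω₂) = (-0.326177, -0.219799) ; Δ = (-0.043981, -0.145358)
  [-1]  conj(Y_{3,-1})(Ω₁) = (-0.245453, -0.087380) ; Y_{3,-1}(Ω₂) = (0.162041, 0.049502) ; Δ = (-0.035448, -0.026310)
  [+0]  conj(Y_{3,0})(Ω₁) = (-0.227100, -0.000000) ; Y_{3,0}(Ω₂) = (0.290726, 0.000000) ; Δ = (-0.066024, -0.000000)
  [+1]  conj(Y_{3,1})(Ω₁) = (0.245453, -0.087380) ; Y_{3,1}(Ω₂) = (-0.162041, 0.049502) ; Δ = (-0.035448, 0.026310)
  [+2]  conj(Y_{3,2})(Ω₁) = (0.299251, -0.243986) ; Y_{3,2}(Ω₂) = (-0.326177, 0.219799) ; Δ = (-0.043981, 0.145358)
  [+3]  conj(Y_{3,3})(Ω₁) = (0.098013, -0.161754) ; Y_{3,3}(Ω₂) = (-0.144793, 0.178563) ; Δ = (0.014692, 0.040922)
Accumulated sum (-0.195498, 0.000000); after 4π/(2l+1) scaling, (-0.350957, 0.000000) ⇒ P_3 = -0.350957

-0.350957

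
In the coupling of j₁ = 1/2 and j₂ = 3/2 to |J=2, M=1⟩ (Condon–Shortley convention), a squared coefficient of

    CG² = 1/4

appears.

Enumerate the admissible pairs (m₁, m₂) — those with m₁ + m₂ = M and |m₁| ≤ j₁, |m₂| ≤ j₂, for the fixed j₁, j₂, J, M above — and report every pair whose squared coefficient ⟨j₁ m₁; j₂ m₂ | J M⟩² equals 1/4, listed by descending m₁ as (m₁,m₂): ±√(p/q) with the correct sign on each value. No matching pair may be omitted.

Admissible pairs with m₁+m₂ = M = 1: (-1/2,3/2), (1/2,1/2)
  (m₁,m₂)=(1/2,1/2): CG² = 3/4, CG = +√(3/4)
  (m₁,m₂)=(-1/2,3/2): CG² = 1/4, CG = +√(1/4)   ← matches the target
Pairs with CG² = 1/4: (-1/2,3/2): +√(1/4)

(-1/2,3/2): +√(1/4)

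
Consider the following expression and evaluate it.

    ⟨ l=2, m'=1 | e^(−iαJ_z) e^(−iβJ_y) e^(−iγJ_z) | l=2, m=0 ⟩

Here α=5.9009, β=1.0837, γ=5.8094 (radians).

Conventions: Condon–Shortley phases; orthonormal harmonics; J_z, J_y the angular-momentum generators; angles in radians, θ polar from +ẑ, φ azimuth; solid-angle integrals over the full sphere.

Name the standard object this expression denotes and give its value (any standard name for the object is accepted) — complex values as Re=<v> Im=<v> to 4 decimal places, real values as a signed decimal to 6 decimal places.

Wigner D-matrix element, Re=-0.4700 Im=-0.1890

This is a Wigner D-matrix element — the rotation-matrix element ⟨l m'| R(α,β,γ) |l m⟩ in the angular-momentum basis.
Split into d^2_{1,0}(β=1.0837) × two z-phases.
With c≡cos(β/2)=0.856756 and s≡sin(β/2)=0.515722, N=[6·1·2·2]^{1/2}=4.898979
The bounds max(0,m−m')=0 and min(l+m,l−m')=1 give 2 terms
  k=0: (−1)^1·4.8990/(2)·0.8568^3·0.5157^1 = -0.794443
  k=1: (−1)^2·4.8990/(2)·0.8568^1·0.5157^3 = +0.287859
d^2_{1,0}(1.0837) = -0.794443 +0.287859 = -0.506584
D = (+0.927815+0.373042i)·(-0.506584)·(+1.000000+0.000000i) = -0.470016-0.188977i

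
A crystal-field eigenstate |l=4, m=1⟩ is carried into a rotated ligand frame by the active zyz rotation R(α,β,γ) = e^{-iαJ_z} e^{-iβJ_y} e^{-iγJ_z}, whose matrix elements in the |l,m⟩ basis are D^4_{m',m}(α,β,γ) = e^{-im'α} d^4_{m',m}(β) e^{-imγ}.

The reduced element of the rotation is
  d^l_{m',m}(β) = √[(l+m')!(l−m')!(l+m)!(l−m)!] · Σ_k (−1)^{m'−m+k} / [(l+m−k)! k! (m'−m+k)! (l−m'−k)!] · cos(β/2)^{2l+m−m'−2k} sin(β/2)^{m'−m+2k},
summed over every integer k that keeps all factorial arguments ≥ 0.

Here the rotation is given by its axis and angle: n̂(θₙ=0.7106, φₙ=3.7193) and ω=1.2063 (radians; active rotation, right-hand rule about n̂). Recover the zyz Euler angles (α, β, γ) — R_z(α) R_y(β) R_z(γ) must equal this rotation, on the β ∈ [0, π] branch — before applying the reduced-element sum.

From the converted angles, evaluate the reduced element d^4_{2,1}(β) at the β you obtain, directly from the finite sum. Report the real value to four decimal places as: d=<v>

d=-0.2727

Axis–angle → zyz. n̂ = (sinθₙcosφₙ, sinθₙsinφₙ, cosθₙ) = (-0.546433, -0.356218, +0.757971), ω = 1.2063.
R = I cosω + sinω [n̂]ₓ + (1−cosω) n̂n̂ᵀ gives
  R = [+0.548627, -0.582914, -0.599350; +0.833436, +0.438136, +0.336782; +0.066282, -0.684287, +0.726194]
β = atan2(√(R₁₃²+R₂₃²), R₃₃) = 0.758026; α = atan2(R₂₃, R₁₃) mod 2π = 2.629650; γ = atan2(R₃₂, −R₃₁) mod 2π = 4.615828
d^4_{2,1}(β=0.7580) via the finite sum:
With c≡cos(β/2)=0.929030 and s≡sin(β/2)=0.370004, N=[720·2·120·6]^{1/2}=1018.233765
k: max(0,(1)−(2))=0 … min(4+(1),4−(2))=2
  k=0: (−1)^1·1018.2338/(240)·0.9290^7·0.3700^1 = -0.937673
  k=1: (−1)^2·1018.2338/(48)·0.9290^5·0.3700^3 = +0.743660
  k=2: (−1)^3·1018.2338/(72)·0.9290^3·0.3700^5 = -0.078639
d^4_{2,1}(0.7580) = -0.937673 +0.743660 -0.078639 = -0.272652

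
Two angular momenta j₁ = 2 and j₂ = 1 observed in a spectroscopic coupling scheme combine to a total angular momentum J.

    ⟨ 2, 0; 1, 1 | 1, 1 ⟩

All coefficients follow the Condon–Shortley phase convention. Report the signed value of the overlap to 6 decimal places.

triangle: 2!×2!×0!/5! = 4/120
(j±m)!: 2!×2!×2!×0!×2!×0! = 16
prefactor² = (2J+1)×Δ×N² = 8/5
  k=2: +1/(2!×0!×0!×0!×2!×0!) = 1/4
Σ = 1/4  ⇒  CG² = 8/5×(1/4)² = 1/10
CG = +√(1/10) = +0.316228

+√(1/10) ≈ +0.316228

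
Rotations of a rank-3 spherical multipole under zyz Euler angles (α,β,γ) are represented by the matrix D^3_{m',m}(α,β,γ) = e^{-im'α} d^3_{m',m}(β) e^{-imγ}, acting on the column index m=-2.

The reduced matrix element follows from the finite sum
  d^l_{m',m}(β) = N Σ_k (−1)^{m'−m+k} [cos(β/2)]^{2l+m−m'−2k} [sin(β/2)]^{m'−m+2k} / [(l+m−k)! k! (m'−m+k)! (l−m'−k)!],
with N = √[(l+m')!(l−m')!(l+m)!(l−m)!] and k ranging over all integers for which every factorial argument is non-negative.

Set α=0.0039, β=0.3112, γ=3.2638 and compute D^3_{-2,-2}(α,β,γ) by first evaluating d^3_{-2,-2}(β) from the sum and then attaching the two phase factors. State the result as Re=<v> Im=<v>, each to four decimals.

Split into d^3_{-2,-2}(β=0.3112) × two z-phases.
With c≡cos(β/2)=0.987919 and s≡sin(β/2)=0.154973, N=[1·120·1·120]^{1/2}=120.000000
The bounds max(0,m−m')=0 and min(l+m,l−m')=1 give 2 terms
  k=0: (−1)^0·120.0000/(120)·0.9879^6·0.1550^0 = +0.929667
  k=1: (−1)^1·120.0000/(24)·0.9879^4·0.1550^2 = -0.114384
d^3_{-2,-2}(0.3112) = +0.929667 -0.114384 = +0.815282
Phases: e^{-i·(-2)·0.0039}=+0.999970+0.007800i, e^{-i·(-2)·3.2638}=+0.970279+0.241988i ⇒ D=+0.789489+0.203453i

Re=0.7895 Im=0.2035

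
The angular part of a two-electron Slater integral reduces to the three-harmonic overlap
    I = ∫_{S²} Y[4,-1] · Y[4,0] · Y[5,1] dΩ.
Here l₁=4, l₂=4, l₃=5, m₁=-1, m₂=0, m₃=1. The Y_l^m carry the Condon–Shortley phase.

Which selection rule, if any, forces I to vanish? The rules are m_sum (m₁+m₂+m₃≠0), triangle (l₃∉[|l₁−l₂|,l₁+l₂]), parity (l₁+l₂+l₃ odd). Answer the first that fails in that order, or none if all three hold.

parity

azimuthal sum: -1 + 0 + 1 = 0  ✓
0 ≤ 5 ≤ 8 (triangle on l)  ✓
L = 4 + 4 + 5 = 13 (odd)  ✗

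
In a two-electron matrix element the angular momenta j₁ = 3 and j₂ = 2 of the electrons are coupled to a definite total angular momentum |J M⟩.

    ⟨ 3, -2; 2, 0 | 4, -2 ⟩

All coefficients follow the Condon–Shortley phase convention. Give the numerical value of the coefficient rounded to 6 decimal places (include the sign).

−√(12/35) = -0.585540

√[9·1!5!3!/10! · 1!5!2!2!2!6!] = √(8640/7)
  +(−1)^0/∏(0,1,5,2,0,1)! = 1/240  (running 1/240)
  +(−1)^1/∏(1,0,4,1,1,2)! = -1/48  (running -1/60)
⟨..|..⟩ = √(8640/7)·(-1/60) = -0.585540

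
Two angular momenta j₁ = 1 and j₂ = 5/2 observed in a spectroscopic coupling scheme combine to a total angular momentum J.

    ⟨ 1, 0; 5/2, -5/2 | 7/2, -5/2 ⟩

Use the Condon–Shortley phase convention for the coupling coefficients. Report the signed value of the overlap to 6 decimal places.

+√(2/7) = +0.534522

triangle: 0!·2!·5!/8! = 240/40320
(j±m)!: 1!·1!·0!·5!·1!·6! = 86400
prefactor² = (2J+1)·Δ·N² = 28800/7
  k=0: +1/(0!·0!·1!·0!·1!·5!) = 1/120
Σ = 1/120  ⇒  CG² = 28800/7·(1/120)² = 2/7
CG = +√(2/7) = +0.534522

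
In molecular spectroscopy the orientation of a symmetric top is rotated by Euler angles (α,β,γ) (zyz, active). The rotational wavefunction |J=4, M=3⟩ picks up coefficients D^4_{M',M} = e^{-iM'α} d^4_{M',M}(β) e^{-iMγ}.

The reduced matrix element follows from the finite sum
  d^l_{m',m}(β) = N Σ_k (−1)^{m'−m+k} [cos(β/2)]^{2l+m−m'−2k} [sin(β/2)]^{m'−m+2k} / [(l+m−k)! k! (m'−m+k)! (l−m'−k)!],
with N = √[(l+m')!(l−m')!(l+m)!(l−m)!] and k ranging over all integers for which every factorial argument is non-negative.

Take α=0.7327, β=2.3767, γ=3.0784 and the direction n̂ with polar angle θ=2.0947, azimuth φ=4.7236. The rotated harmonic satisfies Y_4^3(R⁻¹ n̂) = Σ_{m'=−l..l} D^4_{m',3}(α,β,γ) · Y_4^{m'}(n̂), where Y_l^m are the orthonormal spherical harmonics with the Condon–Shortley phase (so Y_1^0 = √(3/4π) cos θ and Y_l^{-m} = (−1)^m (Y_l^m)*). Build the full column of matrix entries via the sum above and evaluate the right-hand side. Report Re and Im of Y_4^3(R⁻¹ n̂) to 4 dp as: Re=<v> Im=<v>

Need the full column D^4_{m',3} for m'=−4..4 at α=0.7327, β=2.3767, γ=3.0784.
cos(β/2)=0.373191, sin(β/2)=0.927754
d^4_{-4,3}: single k=7 term ⇒ +0.624464;  D = +0.624324-0.013247i
d^4_{-3,3}: k∈[6..7] ⇒ +0.621669 -0.548864 = +0.072805;  D = +0.053076-0.049835i
d^4_{-2,3}: k∈[5..6] ⇒ +0.401000 -0.826089 = -0.425089;  D = -0.035742+0.423583i
d^4_{-1,3}: k∈[4..5] ⇒ +0.190098 -0.704906 = -0.514809;  D = +0.310948+0.410292i
d^4_{0,3}: k∈[3..4] ⇒ +0.068394 -0.422691 = -0.354297;  D = +0.347949+0.066765i
d^4_{1,3}: k∈[2..3] ⇒ +0.018455 -0.190098 = -0.171642;  D = +0.146943-0.088707i
d^4_{2,3}: k∈[1..2] ⇒ +0.003500 -0.064885 = -0.061385;  D = +0.017846-0.058734i
d^4_{3,3}: k∈[0..1] ⇒ +0.000376 -0.016276 = -0.015900;  D = -0.006740-0.014401i
d^4_{4,3}: single k=0 term ⇒ -0.002645;  D = -0.002436-0.001031i
Y_4^{m'}(θ=2.0947,φ=4.7236) and Σ D·Y over m':
  (+0.6243-0.0132i)·(+0.2485-0.0112i)  (+0.0531-0.0498i)·(+0.0137+0.4063i)  (-0.0357+0.4236i)·(-0.1885+0.0042i)  (+0.3109+0.4103i)·(+0.0029+0.2558i)  (+0.3479+0.0668i)·(-0.2450+0.0000i)  (+0.1469-0.0887i)·(-0.0029+0.2558i)  (+0.0178-0.0587i)·(-0.1885-0.0042i)  (-0.0067-0.0144i)·(-0.0137+0.4063i)  (-0.0024-0.0010i)·(+0.2485+0.0112i)
Y_4^3(R⁻¹ n̂) = +0.015633+0.040981i

Re=0.0156 Im=0.0410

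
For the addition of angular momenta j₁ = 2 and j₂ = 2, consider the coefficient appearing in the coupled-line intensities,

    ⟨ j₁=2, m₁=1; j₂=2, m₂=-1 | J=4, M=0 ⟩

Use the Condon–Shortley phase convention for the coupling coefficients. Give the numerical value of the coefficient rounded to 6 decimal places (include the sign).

j₁+j₂−J=0  J+j₁−j₂=4  J−j₁+j₂=4  j₁+j₂+J+1=9
(j₁±m₁, j₂±m₂, J±M) = (3,1,1,3,4,4)
P² = 10368/35
sum k=0..0:
  [0] +1/36 = 1/36
S = 1/36
C² = P²·S² = 8/35 ; C = +0.478091

+√(8/35) ≈ +0.478091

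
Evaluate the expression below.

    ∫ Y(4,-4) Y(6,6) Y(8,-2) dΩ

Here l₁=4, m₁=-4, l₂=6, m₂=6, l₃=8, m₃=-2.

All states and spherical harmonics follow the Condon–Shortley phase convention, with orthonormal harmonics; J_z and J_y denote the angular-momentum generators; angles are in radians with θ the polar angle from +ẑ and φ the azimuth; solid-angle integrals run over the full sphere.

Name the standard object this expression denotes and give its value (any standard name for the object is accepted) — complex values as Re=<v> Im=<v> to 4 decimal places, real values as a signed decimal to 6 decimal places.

This is a Gaunt coefficient — the integral of a triple product of spherical harmonics over the sphere.
m-sum 0 ✓  L=18 even ✓  2≤8≤10 ✓
Π(2lᵢ+1) = 9×13×17 = 1989
triangle coeff Δ(4,6,8) = 1/23279256
Σ_t [0,2]: t=0:+1/1658880 t=1:−1/518400 t=2:+1/1658880 = -1/1382400
(3j)²=504/46189 [(4 6 8; 0 0 0)], sign=-1
Σ_t [2,2]: t=2:+1/5225472000 = 1/5225472000
(3j)²=1/12597 [(4 6 8; -4 6 -2)], sign=+1
⇒ 4πI² = 1512/877591
I = (-1)√(1512/877591/(4π)) = -0.01170914

Gaunt coefficient, -0.011709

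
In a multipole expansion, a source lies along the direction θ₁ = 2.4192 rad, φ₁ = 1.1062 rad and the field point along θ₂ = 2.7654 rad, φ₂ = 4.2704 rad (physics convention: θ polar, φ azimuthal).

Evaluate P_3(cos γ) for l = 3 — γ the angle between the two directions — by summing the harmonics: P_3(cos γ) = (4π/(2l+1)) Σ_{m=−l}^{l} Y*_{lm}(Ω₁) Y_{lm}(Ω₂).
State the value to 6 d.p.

Addition theorem: P_3(cos γ) = (4π/7) Σ_m Y*_{lm}(Ω₁) Y_{lm}(Ω₂), m = −3…3:
  m=-3: Y*=-0.11871 - 0.02124j  Y=0.02007 - 0.00501j  product -0.00249 + 0.00017j
  m=-2: Y*=0.20060 - 0.26853j  Y=0.08135 + 0.09920j  product 0.04296 - 0.00194j
  m=-1: Y*=0.17370 + 0.34657j  Y=-0.16887 + 0.35686j  product -0.15301 + 0.00346j
  m=+0: Y*=0.05202 + 0.00000j  Y=-0.45993 + 0.00000j  product -0.02393 + 0.00000j
  m=+1: Y*=-0.17370 + 0.34657j  Y=0.16887 + 0.35686j  product -0.15301 - 0.00346j
  m=+2: Y*=0.20060 + 0.26853j  Y=0.08135 - 0.09920j  product 0.04296 + 0.00194j
  m=+3: Y*=0.11871 - 0.02124j  Y=-0.02007 - 0.00501j  product -0.00249 - 0.00017j
Total Σ_m = -0.24901 + 0.00000j. Multiply by 1.795196: -0.44701 + 0.00000j. P_3(cos γ) = -0.447013

-0.447013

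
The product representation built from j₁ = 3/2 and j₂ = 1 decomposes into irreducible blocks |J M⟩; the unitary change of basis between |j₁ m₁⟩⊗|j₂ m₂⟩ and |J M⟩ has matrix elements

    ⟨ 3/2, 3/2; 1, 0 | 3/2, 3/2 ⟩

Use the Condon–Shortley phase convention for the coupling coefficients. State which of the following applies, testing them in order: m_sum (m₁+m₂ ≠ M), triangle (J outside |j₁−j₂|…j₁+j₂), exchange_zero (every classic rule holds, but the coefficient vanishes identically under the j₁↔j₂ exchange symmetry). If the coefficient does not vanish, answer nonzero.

m-sum: m₁+m₂ = 3/2+0 = 3/2, M = 3/2  ✓
triangle: |j₁−j₂| = 1/2 ≤ J = 3/2 ≤ j₁+j₂ = 5/2  ✓
exchange: j₁≠j₂ or m₁≠m₂ — the exchange symmetry imposes no constraint here
value check: CG = +√(3/5) = +0.774597 ≠ 0

nonzero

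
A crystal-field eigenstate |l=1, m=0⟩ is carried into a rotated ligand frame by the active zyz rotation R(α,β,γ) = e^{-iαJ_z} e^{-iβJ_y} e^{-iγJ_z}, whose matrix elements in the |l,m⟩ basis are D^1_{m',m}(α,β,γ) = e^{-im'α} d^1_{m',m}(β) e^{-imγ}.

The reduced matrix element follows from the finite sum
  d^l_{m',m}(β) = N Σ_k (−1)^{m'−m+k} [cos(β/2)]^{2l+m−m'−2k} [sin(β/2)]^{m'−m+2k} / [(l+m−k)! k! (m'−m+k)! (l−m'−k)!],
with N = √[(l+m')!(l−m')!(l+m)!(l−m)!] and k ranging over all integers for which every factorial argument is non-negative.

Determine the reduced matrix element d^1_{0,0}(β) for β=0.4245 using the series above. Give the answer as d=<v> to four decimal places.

d=0.9112

d^1_{0,0}(β=0.4245) via the finite sum:
With c≡cos(β/2)=0.977559 and s≡sin(β/2)=0.210660, N=[1·1·1·1]^{1/2}=1.000000
The bounds max(0,m−m')=0 and min(l+m,l−m')=1 give 2 terms
  k=0: (−1)^0·1.0000/(1)·0.9776^2·0.2107^0 = +0.955622
  k=1: (−1)^1·1.0000/(1)·0.9776^0·0.2107^2 = -0.044378
d^1_{0,0}(0.4245) = +0.955622 -0.044378 = +0.911245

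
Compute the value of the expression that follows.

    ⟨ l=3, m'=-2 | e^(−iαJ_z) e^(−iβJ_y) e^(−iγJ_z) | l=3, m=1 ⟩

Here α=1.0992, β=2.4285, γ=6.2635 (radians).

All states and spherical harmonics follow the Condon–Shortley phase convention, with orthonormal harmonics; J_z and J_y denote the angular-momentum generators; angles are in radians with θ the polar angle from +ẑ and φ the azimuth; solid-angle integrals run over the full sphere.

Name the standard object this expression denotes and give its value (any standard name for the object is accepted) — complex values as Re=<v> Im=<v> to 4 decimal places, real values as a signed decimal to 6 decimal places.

Wigner D-matrix element, Re=0.3476 Im=-0.4598

This is a Wigner D-matrix element — the rotation-matrix element ⟨l m'| R(α,β,γ) |l m⟩ in the angular-momentum basis.
D^3_{-2,1}(1.0992,2.4285,6.2635) = e^{-i·-2·1.0992}·d^3_{-2,1}(2.4285)·e^{-i·1·6.2635}. Compute d first:
Half-angle: c=0.349040, s=0.937108. N=√(1·120·24·2)=75.894664
k∈{3,4} keeps every argument non-negative
  k=3: (−1)^0·75.8947/(12)·0.3490^3·0.9371^3 = +0.221322
  k=4: (−1)^1·75.8947/(24)·0.3490^1·0.9371^5 = -0.797669
d^3_{-2,1}(2.4285) = +0.221322 -0.797669 = -0.576348
Phases: e^{-i·(-2)·1.0992}=-0.587207+0.809437i, e^{-i·(1)·6.2635}=+0.999806+0.019684i ⇒ D=+0.347553-0.459765i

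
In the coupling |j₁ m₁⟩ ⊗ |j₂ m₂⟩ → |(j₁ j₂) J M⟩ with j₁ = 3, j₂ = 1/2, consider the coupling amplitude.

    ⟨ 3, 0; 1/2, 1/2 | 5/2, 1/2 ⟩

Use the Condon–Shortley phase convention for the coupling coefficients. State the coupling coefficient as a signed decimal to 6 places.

−√(3/7) = -0.654654

triangle: 1!*5!*0!/7! = 120/5040
(j±m)!: 3!*3!*1!*0!*3!*2! = 432
prefactor² = (2J+1)*Δ*N² = 432/7
  k=1: −1/(1!*0!*2!*0!*3!*0!) = -1/12
Σ = -1/12  ⇒  CG² = 432/7*(-1/12)² = 3/7
CG = −√(3/7) = -0.654654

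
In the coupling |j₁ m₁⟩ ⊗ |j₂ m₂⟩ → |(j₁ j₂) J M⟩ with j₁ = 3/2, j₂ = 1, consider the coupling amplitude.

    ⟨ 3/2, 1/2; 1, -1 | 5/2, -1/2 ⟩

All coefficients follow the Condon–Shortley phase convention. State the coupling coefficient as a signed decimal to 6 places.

+√(3/10) = +0.547723

j₁+j₂−J=0  J+j₁−j₂=3  J−j₁+j₂=2  j₁+j₂+J+1=6
(j₁±m₁, j₂±m₂, J±M) = (2,1,0,2,2,3)
P² = 24/5
sum k=0..0:
  [0] +1/4 = 1/4
S = 1/4
C² = P²·S² = 3/10 ; C = +0.547723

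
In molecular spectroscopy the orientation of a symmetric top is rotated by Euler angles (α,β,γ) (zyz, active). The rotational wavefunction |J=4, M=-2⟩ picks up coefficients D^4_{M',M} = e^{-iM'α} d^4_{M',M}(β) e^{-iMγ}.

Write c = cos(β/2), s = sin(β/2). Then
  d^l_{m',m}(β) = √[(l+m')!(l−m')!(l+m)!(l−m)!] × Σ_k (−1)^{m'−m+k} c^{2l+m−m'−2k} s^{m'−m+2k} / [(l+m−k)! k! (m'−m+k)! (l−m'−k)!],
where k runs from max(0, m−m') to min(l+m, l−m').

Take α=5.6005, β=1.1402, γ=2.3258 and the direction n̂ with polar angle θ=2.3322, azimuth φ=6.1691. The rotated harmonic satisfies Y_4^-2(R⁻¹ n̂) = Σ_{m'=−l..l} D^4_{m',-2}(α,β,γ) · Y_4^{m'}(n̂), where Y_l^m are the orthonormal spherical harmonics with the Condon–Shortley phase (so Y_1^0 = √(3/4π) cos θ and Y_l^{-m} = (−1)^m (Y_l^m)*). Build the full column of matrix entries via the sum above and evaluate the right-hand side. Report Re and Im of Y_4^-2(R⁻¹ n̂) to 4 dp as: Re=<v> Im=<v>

Need the full column D^4_{m',-2} for m'=−4..4 at α=5.6005, β=1.1402, γ=2.3258.
cos(β/2)=0.841847, sin(β/2)=0.539716
d^4_{-4,-2}: single k=2 term ⇒ +0.548667;  D = -0.188169+0.515391i
d^4_{-3,-2}: k∈[1..2] ⇒ +0.605148 -0.746187 = -0.141039;  D = +0.121111-0.072277i
d^4_{-2,-2}: k∈[0..2] ⇒ +0.252270 -1.244260 +0.639272 = -0.352718;  D = +0.349035+0.050838i
d^4_{-1,-2}: k∈[0..2] ⇒ -0.686174 +1.410161 -0.386404 = +0.337583;  D = -0.228493-0.248502i
d^4_{0,-2}: k∈[0..2] ⇒ +0.983674 -1.078163 +0.166181 = +0.071691;  D = -0.004355-0.071559i
d^4_{1,-2}: k∈[0..2] ⇒ -0.940107 +0.579606 -0.047646 = -0.408147;  D = -0.237777+0.331732i
d^4_{2,-2}: k∈[0..2] ⇒ +0.639272 -0.210204 +0.007200 = +0.436268;  D = +0.420900-0.114774i
d^4_{3,-2}: k∈[0..1] ⇒ -0.306699 +0.042020 = -0.264679;  D = -0.242055-0.107072i
d^4_{4,-2}: single k=0 term ⇒ +0.092691;  D = +0.042114+0.082572i
Y_4^{m'}(θ=2.3322,φ=6.1691) and Σ D·Y over m':
  (-0.1882+0.5154i)·(+0.1091+0.0535i)  (+0.1211-0.0723i)·(-0.3086-0.1099i)  (+0.3490+0.0508i)·(+0.3982+0.0925i)  (-0.2285-0.2485i)·(-0.0780-0.0089i)  (-0.0044-0.0716i)·(-0.3544+0.0000i)  (-0.2378+0.3317i)·(+0.0780-0.0089i)  (+0.4209-0.1148i)·(+0.3982-0.0925i)  (-0.2421-0.1071i)·(+0.3086-0.1099i)  (+0.0421+0.0826i)·(+0.1091-0.0535i)
Y_4^-2(R⁻¹ n̂) = +0.121953+0.098100i

Re=0.1220 Im=0.0981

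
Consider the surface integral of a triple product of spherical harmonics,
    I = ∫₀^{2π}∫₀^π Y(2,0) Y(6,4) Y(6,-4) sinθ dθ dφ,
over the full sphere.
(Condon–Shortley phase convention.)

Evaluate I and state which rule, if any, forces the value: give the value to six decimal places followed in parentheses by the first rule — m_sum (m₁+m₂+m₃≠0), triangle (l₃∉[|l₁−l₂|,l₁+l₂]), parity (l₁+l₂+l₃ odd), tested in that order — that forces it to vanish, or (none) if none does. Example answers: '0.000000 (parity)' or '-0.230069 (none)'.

m-sum 0 ✓  L=14 even ✓  4≤6≤8 ✓
Π(2lᵢ+1) = 5×13×13 = 845
triangle coeff Δ(2,6,6) = 1/90090
Σ_t [0,2]: t=0:+1/69120 t=1:−1/14400 t=2:+1/69120 = -7/172800
(3j)²=14/715 [(2 6 6; 0 0 0)], sign=-1
Σ_t [0,2]: t=0:+1/14515200 t=1:−1/362880 t=2:+1/322560 = 1/2419200
(3j)²=2/5005 [(2 6 6; 0 4 -4)], sign=+1
⇒ 4πI² = 4/605
I = (-1)√(4/605/(4π)) = -0.02293757
No selection rule forces the value: the integral is nonzero (none).

-0.022938 (none)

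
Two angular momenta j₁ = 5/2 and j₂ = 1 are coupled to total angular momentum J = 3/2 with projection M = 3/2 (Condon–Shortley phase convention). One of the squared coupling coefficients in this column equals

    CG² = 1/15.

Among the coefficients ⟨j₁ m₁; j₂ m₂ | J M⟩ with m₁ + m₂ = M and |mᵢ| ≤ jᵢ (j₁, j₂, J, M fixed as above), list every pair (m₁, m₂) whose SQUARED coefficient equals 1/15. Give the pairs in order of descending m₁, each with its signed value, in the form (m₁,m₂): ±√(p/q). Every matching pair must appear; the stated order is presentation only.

Admissible pairs with m₁+m₂ = M = 3/2: (1/2,1), (3/2,0), (5/2,-1)
  (m₁,m₂)=(5/2,-1): CG² = 2/3, CG = +√(2/3)
  (m₁,m₂)=(3/2,0): CG² = 4/15, CG = −√(4/15)
  (m₁,m₂)=(1/2,1): CG² = 1/15, CG = +√(1/15)   ← matches the target
Pairs with CG² = 1/15: (1/2,1): +√(1/15)

(1/2,1): +√(1/15)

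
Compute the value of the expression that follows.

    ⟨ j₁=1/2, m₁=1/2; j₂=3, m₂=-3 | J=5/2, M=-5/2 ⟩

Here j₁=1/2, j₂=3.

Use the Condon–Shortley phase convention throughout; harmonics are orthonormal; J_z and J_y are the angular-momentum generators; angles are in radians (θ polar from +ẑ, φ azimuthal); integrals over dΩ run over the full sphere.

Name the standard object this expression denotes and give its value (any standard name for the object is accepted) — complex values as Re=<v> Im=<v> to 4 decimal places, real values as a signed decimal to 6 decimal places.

This is a Clebsch–Gordan (vector-coupling) coefficient.
triangle: 1!×0!×5!/7! = 120/5040
(j±m)!: 1!×0!×0!×6!×0!×5! = 86400
prefactor² = (2J+1)×Δ×N² = 86400/7
  k=0: +1/(0!×1!×0!×0!×0!×5!) = 1/120
Σ = 1/120  ⇒  CG² = 86400/7×(1/120)² = 6/7
CG = +√(6/7) = +0.925820

Clebsch–Gordan coefficient, +√(6/7) ≈ +0.925820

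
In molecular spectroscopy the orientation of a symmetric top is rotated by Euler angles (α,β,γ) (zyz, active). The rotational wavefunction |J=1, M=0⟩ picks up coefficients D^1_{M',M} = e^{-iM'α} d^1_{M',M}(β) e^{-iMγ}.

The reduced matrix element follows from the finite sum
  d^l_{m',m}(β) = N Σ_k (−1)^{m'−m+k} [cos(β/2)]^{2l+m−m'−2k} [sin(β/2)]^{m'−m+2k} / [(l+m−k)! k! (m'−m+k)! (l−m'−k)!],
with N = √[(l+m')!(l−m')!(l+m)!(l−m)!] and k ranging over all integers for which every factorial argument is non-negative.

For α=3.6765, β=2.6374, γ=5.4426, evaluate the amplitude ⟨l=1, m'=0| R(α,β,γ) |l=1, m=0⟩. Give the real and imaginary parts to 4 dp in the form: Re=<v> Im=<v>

Re=-0.8756 Im=0.0000

D^1_{0,0}(3.6765,2.6374,5.4426) = e^{-i·0·3.6765}·d^1_{0,0}(2.6374)·e^{-i·0·5.4426}. Compute d first:
c=cos(2.637400/2)=0.249435, s=sin(2.637400/2)=0.968392; N=√[1·1·1·1]=1.000000
k∈{0,1} keeps every argument non-negative
  k=0: (−1)^0·1.0000/(1)·0.2494^2·0.9684^0 = +0.062218
  k=1: (−1)^1·1.0000/(1)·0.2494^0·0.9684^2 = -0.937782
d^1_{0,0}(2.6374) = +0.062218 -0.937782 = -0.875565
Phases: e^{-i·(0)·3.6765}=+1.000000+0.000000i, e^{-i·(0)·5.4426}=+1.000000+0.000000i ⇒ D=-0.875565+0.000000i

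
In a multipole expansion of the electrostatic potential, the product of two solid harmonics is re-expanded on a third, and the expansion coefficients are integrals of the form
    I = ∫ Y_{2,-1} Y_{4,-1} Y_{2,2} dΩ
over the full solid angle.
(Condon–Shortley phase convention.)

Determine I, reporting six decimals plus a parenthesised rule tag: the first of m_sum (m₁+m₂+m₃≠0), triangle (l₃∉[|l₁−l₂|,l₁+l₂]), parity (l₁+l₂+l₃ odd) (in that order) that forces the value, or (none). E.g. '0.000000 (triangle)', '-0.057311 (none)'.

Checks pass: Σm=0; 8 even; l₃=2∈[2,6].
(2·2+1)(2·4+1)(2·2+1) = 225
Δ: 4! 0! 4! / 9! → 1/630
sum: t=2:+1/16 = 1/16
3j²(2 4 2; 0 0 0) = Δ·Π!·Σ² = 2/35  (sign +1)
sum: t=3:−1/144 = -1/144
3j²(2 4 2; -1 -1 2) = Δ·Π!·Σ² = 1/126  (sign -1)
combine: 4πI² = 225·2/35·1/126 = 5/49
take √, sign -1: I = -0.09011188
No selection rule forces the value: the integral is nonzero (none).

-0.090112 (none)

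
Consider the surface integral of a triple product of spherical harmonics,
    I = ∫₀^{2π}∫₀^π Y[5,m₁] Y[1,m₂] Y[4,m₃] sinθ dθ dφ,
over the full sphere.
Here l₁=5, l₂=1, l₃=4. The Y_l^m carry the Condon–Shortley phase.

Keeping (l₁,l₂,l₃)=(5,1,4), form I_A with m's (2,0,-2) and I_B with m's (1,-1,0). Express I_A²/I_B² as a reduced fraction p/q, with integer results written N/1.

Same 5,1,4: normalisation and zero-m 3j drop out of the ratio.
A: Δ: 2! 8! 0! / 11! → 1/495; sum: t=1:−1/1440 = -1/1440; 3j²(5 1 4; 2 0 -2) = Δ·Π!·Σ² = 7/165  (sign -1)
B: Δ: 2! 8! 0! / 11! → 1/495; sum: t=0:+1/1152 = 1/1152; 3j²(5 1 4; 1 -1 0) = Δ·Π!·Σ² = 1/33  (sign +1)
I_A²/I_B² = (7/165)/(1/33) = 7/5

7/5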